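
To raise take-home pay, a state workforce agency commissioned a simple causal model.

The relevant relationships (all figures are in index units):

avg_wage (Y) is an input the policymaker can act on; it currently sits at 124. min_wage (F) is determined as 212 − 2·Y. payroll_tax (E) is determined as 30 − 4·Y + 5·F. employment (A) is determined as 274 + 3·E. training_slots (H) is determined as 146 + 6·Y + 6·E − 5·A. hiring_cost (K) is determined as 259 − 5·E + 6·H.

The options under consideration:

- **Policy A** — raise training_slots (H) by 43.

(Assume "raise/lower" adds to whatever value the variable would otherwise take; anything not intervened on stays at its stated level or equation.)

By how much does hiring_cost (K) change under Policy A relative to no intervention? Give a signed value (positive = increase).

258

Baseline:
  Y = 124
  F = 212 − 2·124 = -36
  E = 30 − 4·124 + 5·(-36) = -646
  A = 274 + 3·(-646) = -1664
  H = 146 + 6·124 + 6·(-646) − 5·(-1664) = 5334
  K = 259 − 5·(-646) + 6·5334 = 35493
Policy A (H + 43):
  Y = 124
  F = 212 − 2·124 = -36
  E = 30 − 4·124 + 5·(-36) = -646
  A = 274 + 3·(-646) = -1664
  H = 146 + 6·124 + 6·(-646) − 5·(-1664) (+43 from intervention) = 5377
  K = 259 − 5·(-646) + 6·5377 = 35751
Change in K: 35751 − 35493 = 258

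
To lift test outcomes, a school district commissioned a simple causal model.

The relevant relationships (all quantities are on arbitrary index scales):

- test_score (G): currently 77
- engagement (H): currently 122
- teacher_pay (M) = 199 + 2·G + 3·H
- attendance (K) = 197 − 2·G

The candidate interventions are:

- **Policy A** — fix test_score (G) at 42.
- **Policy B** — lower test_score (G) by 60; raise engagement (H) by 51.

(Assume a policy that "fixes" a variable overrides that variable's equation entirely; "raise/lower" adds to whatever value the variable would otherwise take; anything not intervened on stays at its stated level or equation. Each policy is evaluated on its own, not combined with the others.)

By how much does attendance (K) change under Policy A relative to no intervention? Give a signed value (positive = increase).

70

Baseline:
  G = 77
  K = 197 − 2·77 = 43
Policy A (G := 42):
  G = 42
  K = 197 − 2·42 = 113
Change in K: 113 − 43 = 70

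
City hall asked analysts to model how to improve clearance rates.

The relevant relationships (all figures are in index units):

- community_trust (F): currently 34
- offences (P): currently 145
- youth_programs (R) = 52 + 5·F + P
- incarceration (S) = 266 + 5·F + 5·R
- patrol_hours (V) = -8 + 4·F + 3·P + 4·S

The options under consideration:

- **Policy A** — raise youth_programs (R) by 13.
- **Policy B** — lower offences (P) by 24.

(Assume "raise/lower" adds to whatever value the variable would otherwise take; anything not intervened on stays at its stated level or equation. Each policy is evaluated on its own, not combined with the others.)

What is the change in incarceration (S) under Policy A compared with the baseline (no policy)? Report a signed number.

65

Baseline:
  F = 34
  P = 145
  R = 52 + 5·34 + 145 = 367
  S = 266 + 5·34 + 5·367 = 2271
Policy A (R + 13):
  F = 34
  P = 145
  R = 52 + 5·34 + 145 (+13 from intervention) = 380
  S = 266 + 5·34 + 5·380 = 2336
Change in S: 2336 − 2271 = 65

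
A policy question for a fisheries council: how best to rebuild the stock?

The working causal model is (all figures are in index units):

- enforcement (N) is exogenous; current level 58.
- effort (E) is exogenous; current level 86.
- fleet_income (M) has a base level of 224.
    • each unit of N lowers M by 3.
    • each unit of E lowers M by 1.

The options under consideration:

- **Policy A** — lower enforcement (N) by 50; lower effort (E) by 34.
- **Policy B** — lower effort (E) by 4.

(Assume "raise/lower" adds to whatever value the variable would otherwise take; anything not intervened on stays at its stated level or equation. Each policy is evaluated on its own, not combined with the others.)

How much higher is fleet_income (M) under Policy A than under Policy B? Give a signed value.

180

Policy A (N − 50, E − 34):
  N = 58 − 50 = 8
  E = 86 − 34 = 52
  M = 224 − 3·8 − 52 = 148
Policy B (E − 4):
  N = 58
  E = 86 − 4 = 82
  M = 224 − 3·58 − 82 = -32
M: 148 − (-32) = 180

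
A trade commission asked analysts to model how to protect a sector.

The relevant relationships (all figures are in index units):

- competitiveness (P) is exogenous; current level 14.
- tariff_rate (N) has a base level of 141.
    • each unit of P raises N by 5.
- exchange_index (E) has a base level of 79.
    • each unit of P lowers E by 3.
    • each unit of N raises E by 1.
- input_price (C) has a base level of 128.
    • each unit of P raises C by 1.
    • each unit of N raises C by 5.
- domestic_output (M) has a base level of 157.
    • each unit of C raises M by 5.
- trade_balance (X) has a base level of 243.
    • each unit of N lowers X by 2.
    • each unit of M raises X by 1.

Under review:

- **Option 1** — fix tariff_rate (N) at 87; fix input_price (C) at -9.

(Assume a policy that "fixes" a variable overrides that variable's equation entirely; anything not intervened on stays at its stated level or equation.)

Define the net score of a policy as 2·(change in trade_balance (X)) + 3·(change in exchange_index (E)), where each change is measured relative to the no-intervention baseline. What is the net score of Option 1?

-11936

Baseline:
  P = 14
  N = 141 + 5·14 = 211
  E = 79 − 3·14 + 211 = 248
  C = 128 + 14 + 5·211 = 1197
  M = 157 + 5·1197 = 6142
  X = 243 − 2·211 + 6142 = 5963
Option 1 (N := 87, C := -9):
  P = 14
  N = 87
  E = 79 − 3·14 + 87 = 124
  C = -9
  M = 157 + 5·(-9) = 112
  X = 243 − 2·87 + 112 = 181
ΔX = 181 − 5963 = -5782; ΔE = 124 − 248 = -124
Score = 2·(-5782) + 3·(-124) = -11936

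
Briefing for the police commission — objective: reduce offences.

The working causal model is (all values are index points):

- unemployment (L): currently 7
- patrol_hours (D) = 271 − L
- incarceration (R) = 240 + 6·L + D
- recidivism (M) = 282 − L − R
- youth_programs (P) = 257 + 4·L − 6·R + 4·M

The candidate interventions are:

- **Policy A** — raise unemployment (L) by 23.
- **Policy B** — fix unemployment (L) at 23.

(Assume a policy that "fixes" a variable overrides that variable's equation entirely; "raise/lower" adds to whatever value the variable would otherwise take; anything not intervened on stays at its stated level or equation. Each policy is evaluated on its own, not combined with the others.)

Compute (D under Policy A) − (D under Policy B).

-7

Policy A (L + 23):
  L = 7 + 23 = 30
  D = 271 − 30 = 241
Policy B (L := 23):
  L = 23
  D = 271 − 23 = 248
D: 241 − 248 = -7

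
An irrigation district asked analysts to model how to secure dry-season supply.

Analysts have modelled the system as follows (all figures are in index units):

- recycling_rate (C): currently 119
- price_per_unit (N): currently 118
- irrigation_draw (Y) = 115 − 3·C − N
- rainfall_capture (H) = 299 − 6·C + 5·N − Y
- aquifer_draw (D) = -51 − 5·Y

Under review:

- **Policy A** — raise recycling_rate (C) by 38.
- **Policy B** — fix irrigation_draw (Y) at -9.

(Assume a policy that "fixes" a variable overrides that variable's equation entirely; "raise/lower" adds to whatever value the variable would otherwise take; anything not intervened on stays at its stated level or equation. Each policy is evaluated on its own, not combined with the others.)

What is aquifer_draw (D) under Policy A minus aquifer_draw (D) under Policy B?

Policy A (C + 38):
  C = 119 + 38 = 157
  N = 118
  Y = 115 − 3·157 − 118 = -474
  D = -51 − 5·(-474) = 2319
Policy B (Y := -9):
  C = 119
  N = 118
  Y = -9
  D = -51 − 5·(-9) = -6
D: 2319 − (-6) = 2325

2325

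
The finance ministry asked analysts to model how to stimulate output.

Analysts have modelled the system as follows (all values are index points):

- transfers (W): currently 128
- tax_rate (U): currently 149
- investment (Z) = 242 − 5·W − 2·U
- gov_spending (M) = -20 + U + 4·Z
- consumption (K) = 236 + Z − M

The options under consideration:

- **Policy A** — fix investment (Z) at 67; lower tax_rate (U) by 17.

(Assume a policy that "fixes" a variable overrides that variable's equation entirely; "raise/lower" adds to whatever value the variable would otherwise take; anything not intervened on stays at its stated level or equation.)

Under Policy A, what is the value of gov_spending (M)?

Policy A (Z := 67, U − 17):
  W = 128
  U = 149 − 17 = 132
  Z = 67
  M = -20 + 132 + 4·67 = 380

380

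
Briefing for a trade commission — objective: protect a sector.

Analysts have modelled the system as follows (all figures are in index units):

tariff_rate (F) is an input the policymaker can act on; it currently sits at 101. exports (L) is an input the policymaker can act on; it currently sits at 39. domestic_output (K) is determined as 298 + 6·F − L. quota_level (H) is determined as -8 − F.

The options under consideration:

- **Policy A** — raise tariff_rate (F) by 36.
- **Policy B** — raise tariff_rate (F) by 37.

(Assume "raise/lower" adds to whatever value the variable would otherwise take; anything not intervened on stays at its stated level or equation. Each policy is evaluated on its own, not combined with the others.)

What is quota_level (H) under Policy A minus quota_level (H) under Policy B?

1

Policy A (F + 36):
  F = 101 + 36 = 137
  H = -8 − 137 = -145
Policy B (F + 37):
  F = 101 + 37 = 138
  H = -8 − 138 = -146
H: -145 − (-146) = 1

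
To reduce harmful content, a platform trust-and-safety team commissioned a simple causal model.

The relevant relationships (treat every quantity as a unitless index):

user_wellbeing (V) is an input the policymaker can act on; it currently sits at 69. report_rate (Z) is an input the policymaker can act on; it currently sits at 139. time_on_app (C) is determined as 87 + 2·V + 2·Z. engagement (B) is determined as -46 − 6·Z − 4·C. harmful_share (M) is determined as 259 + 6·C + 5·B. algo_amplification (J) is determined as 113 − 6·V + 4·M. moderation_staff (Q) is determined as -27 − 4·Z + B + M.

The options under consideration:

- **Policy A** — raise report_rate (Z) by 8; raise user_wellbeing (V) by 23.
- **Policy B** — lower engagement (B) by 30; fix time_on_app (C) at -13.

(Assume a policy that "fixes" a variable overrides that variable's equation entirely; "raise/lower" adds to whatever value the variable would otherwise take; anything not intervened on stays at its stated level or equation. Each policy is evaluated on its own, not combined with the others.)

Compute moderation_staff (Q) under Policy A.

Policy A (Z + 8, V + 23):
  V = 69 + 23 = 92
  Z = 139 + 8 = 147
  C = 87 + 2·92 + 2·147 = 565
  B = -46 − 6·147 − 4·565 = -3188
  M = 259 + 6·565 + 5·(-3188) = -12291
  Q = -27 − 4·147 + (-3188) + (-12291) = -16094

-16094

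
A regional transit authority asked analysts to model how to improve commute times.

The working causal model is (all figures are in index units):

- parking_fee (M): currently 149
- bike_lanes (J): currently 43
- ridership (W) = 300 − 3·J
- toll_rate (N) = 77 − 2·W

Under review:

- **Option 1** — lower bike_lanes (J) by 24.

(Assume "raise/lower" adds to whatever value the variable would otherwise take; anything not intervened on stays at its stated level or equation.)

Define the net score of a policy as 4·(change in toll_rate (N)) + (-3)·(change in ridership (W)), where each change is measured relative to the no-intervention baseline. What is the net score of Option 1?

Baseline:
  J = 43
  W = 300 − 3·43 = 171
  N = 77 − 2·171 = -265
Option 1 (J − 24):
  J = 43 − 24 = 19
  W = 300 − 3·19 = 243
  N = 77 − 2·243 = -409
ΔN = -409 − (-265) = -144; ΔW = 243 − 171 = 72
Score = 4·(-144) + (-3)·72 = -792

-792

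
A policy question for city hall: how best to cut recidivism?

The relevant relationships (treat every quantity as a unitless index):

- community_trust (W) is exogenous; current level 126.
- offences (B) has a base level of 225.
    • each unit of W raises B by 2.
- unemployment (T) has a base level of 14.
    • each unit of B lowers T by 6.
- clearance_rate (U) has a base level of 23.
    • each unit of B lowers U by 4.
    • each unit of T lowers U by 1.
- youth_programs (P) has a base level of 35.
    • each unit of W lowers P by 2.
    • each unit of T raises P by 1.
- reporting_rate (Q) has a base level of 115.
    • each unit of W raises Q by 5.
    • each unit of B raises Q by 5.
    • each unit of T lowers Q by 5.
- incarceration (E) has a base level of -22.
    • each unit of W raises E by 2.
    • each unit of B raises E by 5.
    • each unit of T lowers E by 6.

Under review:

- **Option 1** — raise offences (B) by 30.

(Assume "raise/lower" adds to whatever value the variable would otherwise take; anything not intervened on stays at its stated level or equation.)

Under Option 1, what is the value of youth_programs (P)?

Option 1 (B + 30):
  W = 126
  B = 225 + 2·126 (+30 from intervention) = 507
  T = 14 − 6·507 = -3028
  P = 35 − 2·126 + (-3028) = -3245

-3245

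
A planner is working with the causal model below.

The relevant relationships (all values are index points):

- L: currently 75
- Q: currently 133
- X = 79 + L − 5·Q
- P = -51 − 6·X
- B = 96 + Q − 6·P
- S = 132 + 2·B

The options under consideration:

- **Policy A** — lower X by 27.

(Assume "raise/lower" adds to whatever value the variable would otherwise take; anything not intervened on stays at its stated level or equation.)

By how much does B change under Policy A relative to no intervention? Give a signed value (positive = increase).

-972

Baseline:
  L = 75
  Q = 133
  X = 79 + 75 − 5·133 = -511
  P = -51 − 6·(-511) = 3015
  B = 96 + 133 − 6·3015 = -17861
Policy A (X − 27):
  L = 75
  Q = 133
  X = 79 + 75 − 5·133 (−27 from intervention) = -538
  P = -51 − 6·(-538) = 3177
  B = 96 + 133 − 6·3177 = -18833
Change in B: -18833 − (-17861) = -972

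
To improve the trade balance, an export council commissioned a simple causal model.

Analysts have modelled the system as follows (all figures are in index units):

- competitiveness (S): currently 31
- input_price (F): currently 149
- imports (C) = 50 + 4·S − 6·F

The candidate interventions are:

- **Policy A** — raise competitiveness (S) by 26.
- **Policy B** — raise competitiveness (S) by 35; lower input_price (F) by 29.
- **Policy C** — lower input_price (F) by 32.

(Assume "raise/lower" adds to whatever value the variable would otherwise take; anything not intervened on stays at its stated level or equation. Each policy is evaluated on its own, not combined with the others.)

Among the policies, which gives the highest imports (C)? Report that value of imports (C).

-406

Policy A (S + 26):
  S = 31 + 26 = 57
  F = 149
  C = 50 + 4·57 − 6·149 = -616
Policy B (S + 35, F − 29):
  S = 31 + 35 = 66
  F = 149 − 29 = 120
  C = 50 + 4·66 − 6·120 = -406
Policy C (F − 32):
  S = 31
  F = 149 − 32 = 117
  C = 50 + 4·31 − 6·117 = -528
Comparing — Policy A: C=-616, Policy B: C=-406, Policy C: C=-528. Highest is -406 (Policy B).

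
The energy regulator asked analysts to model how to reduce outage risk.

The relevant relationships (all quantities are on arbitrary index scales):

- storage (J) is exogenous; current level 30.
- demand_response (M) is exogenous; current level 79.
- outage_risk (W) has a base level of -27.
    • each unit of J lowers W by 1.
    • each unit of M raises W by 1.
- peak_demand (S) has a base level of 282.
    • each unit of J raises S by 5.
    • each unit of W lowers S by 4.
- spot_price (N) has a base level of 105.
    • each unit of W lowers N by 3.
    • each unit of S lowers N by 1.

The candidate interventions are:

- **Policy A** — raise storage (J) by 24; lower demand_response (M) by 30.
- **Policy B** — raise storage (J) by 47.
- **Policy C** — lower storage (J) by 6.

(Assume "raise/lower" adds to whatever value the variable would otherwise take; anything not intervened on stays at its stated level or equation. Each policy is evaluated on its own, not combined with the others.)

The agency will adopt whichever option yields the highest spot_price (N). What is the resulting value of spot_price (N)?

Policy A (J + 24, M − 30):
  J = 30 + 24 = 54
  M = 79 − 30 = 49
  W = -27 − 54 + 49 = -32
  S = 282 + 5·54 − 4·(-32) = 680
  N = 105 − 3·(-32) − 680 = -479
Policy B (J + 47):
  J = 30 + 47 = 77
  M = 79
  W = -27 − 77 + 79 = -25
  S = 282 + 5·77 − 4·(-25) = 767
  N = 105 − 3·(-25) − 767 = -587
Policy C (J − 6):
  J = 30 − 6 = 24
  M = 79
  W = -27 − 24 + 79 = 28
  S = 282 + 5·24 − 4·28 = 290
  N = 105 − 3·28 − 290 = -269
Comparing — Policy A: N=-479, Policy B: N=-587, Policy C: N=-269. Highest is -269 (Policy C).

-269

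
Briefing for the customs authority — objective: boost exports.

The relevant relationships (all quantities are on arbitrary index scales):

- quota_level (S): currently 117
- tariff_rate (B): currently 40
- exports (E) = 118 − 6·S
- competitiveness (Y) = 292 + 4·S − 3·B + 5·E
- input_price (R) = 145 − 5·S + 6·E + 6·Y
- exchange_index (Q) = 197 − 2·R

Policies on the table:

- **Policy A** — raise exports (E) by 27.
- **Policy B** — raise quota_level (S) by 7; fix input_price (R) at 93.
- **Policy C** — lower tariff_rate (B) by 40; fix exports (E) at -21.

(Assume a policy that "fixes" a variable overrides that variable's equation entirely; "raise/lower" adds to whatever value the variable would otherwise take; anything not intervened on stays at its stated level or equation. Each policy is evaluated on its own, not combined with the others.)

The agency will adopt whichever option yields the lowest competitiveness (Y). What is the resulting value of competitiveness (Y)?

Policy A (E + 27):
  S = 117
  B = 40
  E = 118 − 6·117 (+27 from intervention) = -557
  Y = 292 + 4·117 − 3·40 + 5·(-557) = -2145
Policy B (S + 7, R := 93):
  S = 117 + 7 = 124
  B = 40
  E = 118 − 6·124 = -626
  Y = 292 + 4·124 − 3·40 + 5·(-626) = -2462
Policy C (B − 40, E := -21):
  S = 117
  B = 40 − 40 = 0
  E = -21
  Y = 292 + 4·117 − 3·0 + 5·(-21) = 655
Comparing — Policy A: Y=-2145, Policy B: Y=-2462, Policy C: Y=655. Lowest is -2462 (Policy B).

-2462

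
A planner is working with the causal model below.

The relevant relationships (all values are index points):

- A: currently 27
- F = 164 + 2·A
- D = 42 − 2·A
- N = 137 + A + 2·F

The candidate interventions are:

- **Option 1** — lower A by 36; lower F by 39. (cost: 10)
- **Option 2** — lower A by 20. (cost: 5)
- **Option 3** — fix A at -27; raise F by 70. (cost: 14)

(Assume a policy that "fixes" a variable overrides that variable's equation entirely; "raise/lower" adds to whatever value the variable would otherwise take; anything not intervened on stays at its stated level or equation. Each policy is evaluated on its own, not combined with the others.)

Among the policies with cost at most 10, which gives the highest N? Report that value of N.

500

Option 1 (A − 36, F − 39):
  A = 27 − 36 = -9
  F = 164 + 2·(-9) (−39 from intervention) = 107
  N = 137 + (-9) + 2·107 = 342
Option 2 (A − 20):
  A = 27 − 20 = 7
  F = 164 + 2·7 = 178
  N = 137 + 7 + 2·178 = 500
Comparing — Option 1: N=342, Option 2: N=500. Highest is 500 (Option 2).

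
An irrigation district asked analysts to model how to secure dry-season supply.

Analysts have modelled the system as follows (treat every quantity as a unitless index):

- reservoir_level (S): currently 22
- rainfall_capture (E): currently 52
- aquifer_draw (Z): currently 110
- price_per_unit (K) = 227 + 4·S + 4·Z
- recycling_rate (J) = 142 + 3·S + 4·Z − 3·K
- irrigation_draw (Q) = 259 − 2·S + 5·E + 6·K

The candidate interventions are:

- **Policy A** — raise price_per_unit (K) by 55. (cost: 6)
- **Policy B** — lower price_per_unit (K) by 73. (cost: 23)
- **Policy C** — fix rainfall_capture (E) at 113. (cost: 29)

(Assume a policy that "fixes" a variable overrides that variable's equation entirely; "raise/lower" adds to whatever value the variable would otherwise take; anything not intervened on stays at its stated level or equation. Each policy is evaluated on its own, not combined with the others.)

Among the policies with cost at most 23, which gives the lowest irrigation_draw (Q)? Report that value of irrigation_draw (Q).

4567

Policy A (K + 55):
  S = 22
  E = 52
  Z = 110
  K = 227 + 4·22 + 4·110 (+55 from intervention) = 810
  Q = 259 − 2·22 + 5·52 + 6·810 = 5335
Policy B (K − 73):
  S = 22
  E = 52
  Z = 110
  K = 227 + 4·22 + 4·110 (−73 from intervention) = 682
  Q = 259 − 2·22 + 5·52 + 6·682 = 4567
Comparing — Policy A: Q=5335, Policy B: Q=4567. Lowest is 4567 (Policy B).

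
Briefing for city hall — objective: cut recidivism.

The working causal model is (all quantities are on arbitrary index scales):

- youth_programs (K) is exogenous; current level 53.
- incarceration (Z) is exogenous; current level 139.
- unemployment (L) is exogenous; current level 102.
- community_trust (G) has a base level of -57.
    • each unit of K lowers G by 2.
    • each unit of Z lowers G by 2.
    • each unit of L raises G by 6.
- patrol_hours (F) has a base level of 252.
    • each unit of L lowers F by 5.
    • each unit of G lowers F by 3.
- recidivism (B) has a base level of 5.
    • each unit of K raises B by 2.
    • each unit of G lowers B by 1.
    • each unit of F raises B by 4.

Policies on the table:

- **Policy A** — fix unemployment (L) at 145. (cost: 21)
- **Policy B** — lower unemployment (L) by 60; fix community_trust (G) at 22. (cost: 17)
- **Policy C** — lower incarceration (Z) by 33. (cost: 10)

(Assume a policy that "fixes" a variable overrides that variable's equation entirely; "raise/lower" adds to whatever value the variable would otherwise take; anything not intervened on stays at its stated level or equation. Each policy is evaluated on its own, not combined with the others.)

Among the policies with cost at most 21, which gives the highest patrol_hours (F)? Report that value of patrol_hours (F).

Policy A (L := 145):
  K = 53
  Z = 139
  L = 145
  G = -57 − 2·53 − 2·139 + 6·145 = 429
  F = 252 − 5·145 − 3·429 = -1760
Policy B (L − 60, G := 22):
  K = 53
  Z = 139
  L = 102 − 60 = 42
  G = 22
  F = 252 − 5·42 − 3·22 = -24
Policy C (Z − 33):
  K = 53
  Z = 139 − 33 = 106
  L = 102
  G = -57 − 2·53 − 2·106 + 6·102 = 237
  F = 252 − 5·102 − 3·237 = -969
Comparing — Policy A: F=-1760, Policy B: F=-24, Policy C: F=-969. Highest is -24 (Policy B).

-24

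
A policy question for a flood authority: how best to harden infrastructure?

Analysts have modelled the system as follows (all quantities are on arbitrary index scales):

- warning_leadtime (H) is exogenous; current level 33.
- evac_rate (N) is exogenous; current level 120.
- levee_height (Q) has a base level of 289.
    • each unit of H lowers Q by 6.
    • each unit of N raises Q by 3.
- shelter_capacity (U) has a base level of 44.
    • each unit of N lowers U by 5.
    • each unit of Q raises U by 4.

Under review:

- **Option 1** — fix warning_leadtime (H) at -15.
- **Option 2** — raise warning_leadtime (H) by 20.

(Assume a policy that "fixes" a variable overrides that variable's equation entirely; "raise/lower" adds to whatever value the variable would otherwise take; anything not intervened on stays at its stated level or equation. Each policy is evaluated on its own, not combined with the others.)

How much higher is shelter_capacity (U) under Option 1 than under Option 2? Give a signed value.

Option 1 (H := -15):
  H = -15
  N = 120
  Q = 289 − 6·(-15) + 3·120 = 739
  U = 44 − 5·120 + 4·739 = 2400
Option 2 (H + 20):
  H = 33 + 20 = 53
  N = 120
  Q = 289 − 6·53 + 3·120 = 331
  U = 44 − 5·120 + 4·331 = 768
U: 2400 − 768 = 1632

1632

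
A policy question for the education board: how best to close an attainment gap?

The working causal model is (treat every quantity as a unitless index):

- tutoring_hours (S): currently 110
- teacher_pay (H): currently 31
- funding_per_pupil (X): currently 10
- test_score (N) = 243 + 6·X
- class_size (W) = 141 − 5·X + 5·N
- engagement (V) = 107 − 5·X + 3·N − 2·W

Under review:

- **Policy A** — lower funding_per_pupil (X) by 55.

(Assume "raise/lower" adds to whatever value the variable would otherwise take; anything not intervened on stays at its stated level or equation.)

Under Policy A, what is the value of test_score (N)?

-27

Policy A (X − 55):
  X = 10 − 55 = -45
  N = 243 + 6·(-45) = -27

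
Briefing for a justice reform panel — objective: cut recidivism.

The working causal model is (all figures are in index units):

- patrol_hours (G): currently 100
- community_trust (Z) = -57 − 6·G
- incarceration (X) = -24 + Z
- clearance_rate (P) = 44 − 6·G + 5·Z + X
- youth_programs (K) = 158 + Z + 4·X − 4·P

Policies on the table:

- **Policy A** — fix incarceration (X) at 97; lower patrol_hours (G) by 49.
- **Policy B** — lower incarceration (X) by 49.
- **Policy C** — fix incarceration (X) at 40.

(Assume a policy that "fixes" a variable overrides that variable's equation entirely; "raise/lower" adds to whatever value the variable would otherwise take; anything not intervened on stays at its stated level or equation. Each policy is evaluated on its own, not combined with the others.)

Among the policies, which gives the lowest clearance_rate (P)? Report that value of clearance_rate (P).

Policy A (X := 97, G − 49):
  G = 100 − 49 = 51
  Z = -57 − 6·51 = -363
  X = 97
  P = 44 − 6·51 + 5·(-363) + 97 = -1980
Policy B (X − 49):
  G = 100
  Z = -57 − 6·100 = -657
  X = -24 + (-657) (−49 from intervention) = -730
  P = 44 − 6·100 + 5·(-657) + (-730) = -4571
Policy C (X := 40):
  G = 100
  Z = -57 − 6·100 = -657
  X = 40
  P = 44 − 6·100 + 5·(-657) + 40 = -3801
Comparing — Policy A: P=-1980, Policy B: P=-4571, Policy C: P=-3801. Lowest is -4571 (Policy B).

-4571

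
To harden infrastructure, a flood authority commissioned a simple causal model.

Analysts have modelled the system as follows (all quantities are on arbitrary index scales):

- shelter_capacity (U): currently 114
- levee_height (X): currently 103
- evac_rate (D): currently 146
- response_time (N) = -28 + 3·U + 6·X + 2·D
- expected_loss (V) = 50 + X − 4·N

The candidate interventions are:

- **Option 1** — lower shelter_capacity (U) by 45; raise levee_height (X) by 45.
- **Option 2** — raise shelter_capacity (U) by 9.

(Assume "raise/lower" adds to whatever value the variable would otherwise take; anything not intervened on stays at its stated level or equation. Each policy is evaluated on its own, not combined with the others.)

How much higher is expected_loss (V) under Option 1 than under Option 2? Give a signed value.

-387

Option 1 (U − 45, X + 45):
  U = 114 − 45 = 69
  X = 103 + 45 = 148
  D = 146
  N = -28 + 3·69 + 6·148 + 2·146 = 1359
  V = 50 + 148 − 4·1359 = -5238
Option 2 (U + 9):
  U = 114 + 9 = 123
  X = 103
  D = 146
  N = -28 + 3·123 + 6·103 + 2·146 = 1251
  V = 50 + 103 − 4·1251 = -4851
V: -5238 − (-4851) = -387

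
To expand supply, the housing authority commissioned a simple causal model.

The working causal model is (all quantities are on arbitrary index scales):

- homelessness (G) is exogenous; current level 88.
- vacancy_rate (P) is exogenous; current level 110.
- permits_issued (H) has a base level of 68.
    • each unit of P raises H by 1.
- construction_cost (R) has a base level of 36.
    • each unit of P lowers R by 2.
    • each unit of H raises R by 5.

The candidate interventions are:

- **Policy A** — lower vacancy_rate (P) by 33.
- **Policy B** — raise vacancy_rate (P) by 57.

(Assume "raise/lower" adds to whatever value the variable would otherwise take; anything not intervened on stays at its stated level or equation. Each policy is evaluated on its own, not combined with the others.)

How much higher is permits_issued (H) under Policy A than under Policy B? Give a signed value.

Policy A (P − 33):
  P = 110 − 33 = 77
  H = 68 + 77 = 145
Policy B (P + 57):
  P = 110 + 57 = 167
  H = 68 + 167 = 235
H: 145 − 235 = -90

-90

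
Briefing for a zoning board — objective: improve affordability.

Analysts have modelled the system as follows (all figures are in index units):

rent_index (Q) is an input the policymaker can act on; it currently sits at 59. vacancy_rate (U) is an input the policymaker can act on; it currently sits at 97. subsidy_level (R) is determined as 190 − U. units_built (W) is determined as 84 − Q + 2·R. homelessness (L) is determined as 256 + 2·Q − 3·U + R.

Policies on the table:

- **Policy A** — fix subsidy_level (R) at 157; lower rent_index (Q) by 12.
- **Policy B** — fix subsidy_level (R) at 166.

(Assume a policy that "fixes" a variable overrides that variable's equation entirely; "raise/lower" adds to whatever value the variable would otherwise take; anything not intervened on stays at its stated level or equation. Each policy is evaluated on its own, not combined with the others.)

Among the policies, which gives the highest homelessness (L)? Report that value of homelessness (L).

249

Policy A (R := 157, Q − 12):
  Q = 59 − 12 = 47
  U = 97
  R = 157
  L = 256 + 2·47 − 3·97 + 157 = 216
Policy B (R := 166):
  Q = 59
  U = 97
  R = 166
  L = 256 + 2·59 − 3·97 + 166 = 249
Comparing — Policy A: L=216, Policy B: L=249. Highest is 249 (Policy B).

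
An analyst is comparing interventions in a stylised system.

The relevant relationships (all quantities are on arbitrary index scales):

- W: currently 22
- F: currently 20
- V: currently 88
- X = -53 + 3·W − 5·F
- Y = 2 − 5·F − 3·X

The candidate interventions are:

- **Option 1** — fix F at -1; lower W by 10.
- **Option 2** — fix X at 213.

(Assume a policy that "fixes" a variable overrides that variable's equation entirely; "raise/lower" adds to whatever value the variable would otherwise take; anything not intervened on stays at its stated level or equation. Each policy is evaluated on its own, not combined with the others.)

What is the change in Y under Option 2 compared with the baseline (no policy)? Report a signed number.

Baseline:
  W = 22
  F = 20
  X = -53 + 3·22 − 5·20 = -87
  Y = 2 − 5·20 − 3·(-87) = 163
Option 2 (X := 213):
  W = 22
  F = 20
  X = 213
  Y = 2 − 5·20 − 3·213 = -737
Change in Y: -737 − 163 = -900

-900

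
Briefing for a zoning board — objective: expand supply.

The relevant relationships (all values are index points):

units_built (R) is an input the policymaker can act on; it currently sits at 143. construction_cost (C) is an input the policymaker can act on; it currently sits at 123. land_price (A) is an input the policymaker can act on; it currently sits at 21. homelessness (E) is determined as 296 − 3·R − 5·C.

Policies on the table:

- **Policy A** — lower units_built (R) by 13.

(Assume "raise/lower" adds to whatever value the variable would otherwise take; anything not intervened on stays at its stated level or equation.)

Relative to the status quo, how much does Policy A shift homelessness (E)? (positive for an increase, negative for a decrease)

Baseline:
  R = 143
  C = 123
  E = 296 − 3·143 − 5·123 = -748
Policy A (R − 13):
  R = 143 − 13 = 130
  C = 123
  E = 296 − 3·130 − 5·123 = -709
Change in E: -709 − (-748) = 39

39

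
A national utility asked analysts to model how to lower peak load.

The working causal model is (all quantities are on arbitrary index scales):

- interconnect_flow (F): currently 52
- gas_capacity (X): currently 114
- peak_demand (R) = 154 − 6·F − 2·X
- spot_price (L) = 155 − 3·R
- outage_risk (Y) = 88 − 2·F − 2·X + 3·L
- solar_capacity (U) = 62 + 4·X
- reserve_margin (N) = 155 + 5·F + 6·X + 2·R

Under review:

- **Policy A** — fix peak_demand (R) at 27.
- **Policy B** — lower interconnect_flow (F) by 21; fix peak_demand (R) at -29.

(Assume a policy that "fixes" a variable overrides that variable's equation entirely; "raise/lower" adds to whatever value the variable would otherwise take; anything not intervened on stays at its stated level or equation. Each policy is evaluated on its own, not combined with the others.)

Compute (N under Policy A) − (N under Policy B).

Policy A (R := 27):
  F = 52
  X = 114
  R = 27
  N = 155 + 5·52 + 6·114 + 2·27 = 1153
Policy B (F − 21, R := -29):
  F = 52 − 21 = 31
  X = 114
  R = -29
  N = 155 + 5·31 + 6·114 + 2·(-29) = 936
N: 1153 − 936 = 217

217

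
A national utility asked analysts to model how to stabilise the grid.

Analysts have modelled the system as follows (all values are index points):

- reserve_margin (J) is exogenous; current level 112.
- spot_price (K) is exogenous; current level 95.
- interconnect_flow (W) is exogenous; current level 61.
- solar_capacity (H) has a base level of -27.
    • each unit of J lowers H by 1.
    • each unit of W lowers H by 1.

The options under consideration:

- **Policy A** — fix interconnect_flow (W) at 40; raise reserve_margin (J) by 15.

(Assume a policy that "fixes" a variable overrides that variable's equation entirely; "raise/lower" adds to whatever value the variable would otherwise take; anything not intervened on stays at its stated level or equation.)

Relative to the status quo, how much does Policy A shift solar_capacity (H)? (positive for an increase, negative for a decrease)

6

Baseline:
  J = 112
  W = 61
  H = -27 − 112 − 61 = -200
Policy A (W := 40, J + 15):
  J = 112 + 15 = 127
  W = 40
  H = -27 − 127 − 40 = -194
Change in H: -194 − (-200) = 6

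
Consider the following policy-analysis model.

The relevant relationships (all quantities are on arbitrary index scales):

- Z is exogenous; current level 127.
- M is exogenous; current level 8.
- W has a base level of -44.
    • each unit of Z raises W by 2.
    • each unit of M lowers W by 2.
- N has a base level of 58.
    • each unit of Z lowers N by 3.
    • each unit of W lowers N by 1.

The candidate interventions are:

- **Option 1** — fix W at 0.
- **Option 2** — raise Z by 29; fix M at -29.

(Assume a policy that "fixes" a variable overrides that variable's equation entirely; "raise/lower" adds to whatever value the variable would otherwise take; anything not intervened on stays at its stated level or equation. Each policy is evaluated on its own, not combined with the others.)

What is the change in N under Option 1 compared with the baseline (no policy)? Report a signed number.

Baseline:
  Z = 127
  M = 8
  W = -44 + 2·127 − 2·8 = 194
  N = 58 − 3·127 − 194 = -517
Option 1 (W := 0):
  Z = 127
  M = 8
  W = 0
  N = 58 − 3·127 − 0 = -323
Change in N: -323 − (-517) = 194

194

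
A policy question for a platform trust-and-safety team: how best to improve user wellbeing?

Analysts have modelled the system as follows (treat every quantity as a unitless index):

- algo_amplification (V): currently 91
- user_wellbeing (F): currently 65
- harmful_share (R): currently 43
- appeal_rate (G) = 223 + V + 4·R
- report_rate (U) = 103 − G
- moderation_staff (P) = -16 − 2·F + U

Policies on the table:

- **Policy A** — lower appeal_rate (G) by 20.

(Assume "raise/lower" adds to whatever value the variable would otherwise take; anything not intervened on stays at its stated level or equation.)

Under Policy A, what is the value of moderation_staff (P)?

-509

Policy A (G − 20):
  V = 91
  F = 65
  R = 43
  G = 223 + 91 + 4·43 (−20 from intervention) = 466
  U = 103 − 466 = -363
  P = -16 − 2·65 + (-363) = -509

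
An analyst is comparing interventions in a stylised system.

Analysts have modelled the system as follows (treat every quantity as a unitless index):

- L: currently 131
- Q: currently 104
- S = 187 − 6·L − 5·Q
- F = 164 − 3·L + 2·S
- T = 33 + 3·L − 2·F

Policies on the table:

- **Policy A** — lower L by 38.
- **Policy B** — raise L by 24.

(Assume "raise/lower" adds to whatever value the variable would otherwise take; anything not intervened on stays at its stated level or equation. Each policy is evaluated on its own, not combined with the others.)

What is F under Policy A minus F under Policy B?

Policy A (L − 38):
  L = 131 − 38 = 93
  Q = 104
  S = 187 − 6·93 − 5·104 = -891
  F = 164 − 3·93 + 2·(-891) = -1897
Policy B (L + 24):
  L = 131 + 24 = 155
  Q = 104
  S = 187 − 6·155 − 5·104 = -1263
  F = 164 − 3·155 + 2·(-1263) = -2827
F: -1897 − (-2827) = 930

930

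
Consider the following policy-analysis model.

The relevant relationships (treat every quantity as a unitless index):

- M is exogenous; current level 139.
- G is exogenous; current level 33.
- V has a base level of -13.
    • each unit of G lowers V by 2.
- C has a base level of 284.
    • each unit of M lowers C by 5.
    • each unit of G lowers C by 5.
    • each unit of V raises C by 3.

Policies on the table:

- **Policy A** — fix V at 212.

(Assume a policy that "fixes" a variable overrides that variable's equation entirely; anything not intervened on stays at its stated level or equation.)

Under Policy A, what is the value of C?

Policy A (V := 212):
  M = 139
  G = 33
  V = 212
  C = 284 − 5·139 − 5·33 + 3·212 = 60

60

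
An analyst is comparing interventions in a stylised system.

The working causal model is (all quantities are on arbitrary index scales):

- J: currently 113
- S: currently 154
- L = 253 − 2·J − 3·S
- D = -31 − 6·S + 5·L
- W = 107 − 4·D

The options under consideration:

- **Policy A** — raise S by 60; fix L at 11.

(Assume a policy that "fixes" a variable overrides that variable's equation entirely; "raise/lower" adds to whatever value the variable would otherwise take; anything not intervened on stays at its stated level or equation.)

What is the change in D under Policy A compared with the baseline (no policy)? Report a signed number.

Baseline:
  J = 113
  S = 154
  L = 253 − 2·113 − 3·154 = -435
  D = -31 − 6·154 + 5·(-435) = -3130
Policy A (S + 60, L := 11):
  J = 113
  S = 154 + 60 = 214
  L = 11
  D = -31 − 6·214 + 5·11 = -1260
Change in D: -1260 − (-3130) = 1870

1870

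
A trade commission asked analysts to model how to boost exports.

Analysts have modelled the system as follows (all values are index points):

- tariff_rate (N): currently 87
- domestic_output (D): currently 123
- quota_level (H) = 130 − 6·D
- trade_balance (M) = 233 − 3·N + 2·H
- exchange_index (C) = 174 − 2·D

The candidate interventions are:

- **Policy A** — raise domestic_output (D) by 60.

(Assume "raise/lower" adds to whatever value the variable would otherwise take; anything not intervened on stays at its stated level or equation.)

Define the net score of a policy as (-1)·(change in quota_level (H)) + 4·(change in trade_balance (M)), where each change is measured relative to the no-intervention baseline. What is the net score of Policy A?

Baseline:
  N = 87
  D = 123
  H = 130 − 6·123 = -608
  M = 233 − 3·87 + 2·(-608) = -1244
Policy A (D + 60):
  N = 87
  D = 123 + 60 = 183
  H = 130 − 6·183 = -968
  M = 233 − 3·87 + 2·(-968) = -1964
ΔH = -968 − (-608) = -360; ΔM = -1964 − (-1244) = -720
Score = (-1)·(-360) + 4·(-720) = -2520

-2520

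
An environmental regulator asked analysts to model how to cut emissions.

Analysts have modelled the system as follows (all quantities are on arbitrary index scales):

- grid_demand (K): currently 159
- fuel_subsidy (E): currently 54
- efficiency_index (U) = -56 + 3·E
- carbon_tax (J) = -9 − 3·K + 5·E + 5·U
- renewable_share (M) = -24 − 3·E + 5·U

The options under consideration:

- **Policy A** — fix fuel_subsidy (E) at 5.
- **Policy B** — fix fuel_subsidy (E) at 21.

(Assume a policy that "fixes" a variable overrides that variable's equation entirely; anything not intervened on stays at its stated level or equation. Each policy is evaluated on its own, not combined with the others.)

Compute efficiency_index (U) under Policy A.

Policy A (E := 5):
  E = 5
  U = -56 + 3·5 = -41

-41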